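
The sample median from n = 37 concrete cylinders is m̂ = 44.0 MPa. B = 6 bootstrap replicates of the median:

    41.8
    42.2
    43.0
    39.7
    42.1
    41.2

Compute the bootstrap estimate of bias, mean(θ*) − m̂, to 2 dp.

bias = −2.33

mean(θ*) = (41.8 + 42.2 + 43.0 + 39.7 + 42.1 + 41.2) / 6 = 41.667
bias = 41.667 − 44.0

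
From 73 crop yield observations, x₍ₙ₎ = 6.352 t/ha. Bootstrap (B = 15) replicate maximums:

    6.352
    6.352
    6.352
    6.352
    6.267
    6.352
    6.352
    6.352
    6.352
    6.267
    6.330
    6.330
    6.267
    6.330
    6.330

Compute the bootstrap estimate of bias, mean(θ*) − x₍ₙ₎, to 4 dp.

bias = −0.0229

mean(θ*) = (6.352 + 6.352 + 6.352 + 6.352 + 6.267 + 6.352 + 6.352 + 6.352 + 6.352 + 6.267 + 6.330 + 6.330 + 6.267 + 6.330 + 6.330) / 15 = 6.32913
bias = 6.32913 − 6.352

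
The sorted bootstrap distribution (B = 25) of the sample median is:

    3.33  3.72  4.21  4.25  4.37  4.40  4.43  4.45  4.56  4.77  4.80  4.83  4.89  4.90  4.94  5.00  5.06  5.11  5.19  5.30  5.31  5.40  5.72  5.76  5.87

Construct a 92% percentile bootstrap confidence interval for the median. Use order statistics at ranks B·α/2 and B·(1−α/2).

(3.33, 5.76)

α = 0.08; lower rank = 25 × 0.040 = 1; upper rank = 25 × 0.960 = 24.
The 1st smallest replicate is 3.33; the 24th is 5.76.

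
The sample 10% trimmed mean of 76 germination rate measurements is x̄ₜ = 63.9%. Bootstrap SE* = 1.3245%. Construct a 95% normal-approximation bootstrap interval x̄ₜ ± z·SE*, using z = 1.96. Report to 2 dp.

(61.30, 66.50)

Margin = 1.96 × 1.3245 = 2.596
Interval: 63.9 ± 2.596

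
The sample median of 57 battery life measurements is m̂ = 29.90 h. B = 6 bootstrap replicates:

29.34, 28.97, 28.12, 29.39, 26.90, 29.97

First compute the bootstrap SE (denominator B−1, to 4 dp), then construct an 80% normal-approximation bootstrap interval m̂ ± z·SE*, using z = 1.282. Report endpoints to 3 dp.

(28.483, 31.317)

Mean of replicates = 28.7817; sum of squared deviations = 6.1079; SE* = √(6.1079/5) = 1.1052
Margin = 1.282 × 1.1052 = 1.4169
Interval: 29.90 ± 1.4169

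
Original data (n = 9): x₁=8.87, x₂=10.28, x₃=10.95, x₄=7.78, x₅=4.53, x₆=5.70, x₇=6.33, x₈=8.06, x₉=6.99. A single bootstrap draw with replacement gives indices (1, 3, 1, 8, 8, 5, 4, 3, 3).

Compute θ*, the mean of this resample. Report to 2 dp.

θ* = 8.78

Resample values: 8.87, 10.95, 8.87, 8.06, 8.06, 4.53, 7.78, 10.95, 10.95.
Mean = (8.87 + 10.95 + 8.87 + 8.06 + 8.06 + 4.53 + 7.78 + 10.95 + 10.95) / 9 = 79.020 / 9 = 8.78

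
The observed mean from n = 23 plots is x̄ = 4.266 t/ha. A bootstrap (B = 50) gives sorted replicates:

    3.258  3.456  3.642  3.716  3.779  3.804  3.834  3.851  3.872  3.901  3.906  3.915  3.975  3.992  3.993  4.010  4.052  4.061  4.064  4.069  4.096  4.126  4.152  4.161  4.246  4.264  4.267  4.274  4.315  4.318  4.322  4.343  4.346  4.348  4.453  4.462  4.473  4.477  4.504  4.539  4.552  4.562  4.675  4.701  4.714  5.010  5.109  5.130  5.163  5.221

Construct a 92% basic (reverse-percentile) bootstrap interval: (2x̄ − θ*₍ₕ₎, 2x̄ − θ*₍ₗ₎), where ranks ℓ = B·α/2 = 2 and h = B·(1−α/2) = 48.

Percentile endpoints at ranks 2 and 48: θ*₍2₎ = 3.456, θ*₍48₎ = 5.130.
Basic interval reflects these around x̄:
  lower = 2 × 4.266 − 5.130 = 3.402
  upper = 2 × 4.266 − 3.456 = 5.076

(3.402, 5.076)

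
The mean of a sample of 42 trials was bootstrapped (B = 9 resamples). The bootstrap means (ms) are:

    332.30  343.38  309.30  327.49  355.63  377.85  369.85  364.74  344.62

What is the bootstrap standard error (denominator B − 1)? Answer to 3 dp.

Bootstrap SE is the standard deviation of the 9 replicate means.
Mean of replicates: (332.30 + 343.38 + 309.30 + 327.49 + 355.63 + 377.85 + 369.85 + 364.74 + 344.62) / 9 = 3125.1600 / 9 = 347.2400
Sum of squared deviations: (−14.9400)² + (−3.8600)² + (−37.9400)² + (−19.7500)² + (+8.3900)² + (+30.6100)² + (+22.6100)² + (+17.5000)² + (−2.6200)² = 3899.3000
Variance = 3899.3000 / 8 = 487.4125
SE* = √487.4125

SE* = 22.077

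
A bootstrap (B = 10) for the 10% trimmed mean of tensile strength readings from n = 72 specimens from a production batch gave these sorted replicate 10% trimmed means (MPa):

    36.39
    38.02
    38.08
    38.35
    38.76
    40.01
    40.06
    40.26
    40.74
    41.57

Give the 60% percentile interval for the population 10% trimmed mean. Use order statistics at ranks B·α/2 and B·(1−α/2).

α = 0.40; lower rank = 10 × 0.200 = 2; upper rank = 10 × 0.800 = 8.
The 2nd smallest replicate is 38.02; the 8th is 40.26.

(38.02, 40.26)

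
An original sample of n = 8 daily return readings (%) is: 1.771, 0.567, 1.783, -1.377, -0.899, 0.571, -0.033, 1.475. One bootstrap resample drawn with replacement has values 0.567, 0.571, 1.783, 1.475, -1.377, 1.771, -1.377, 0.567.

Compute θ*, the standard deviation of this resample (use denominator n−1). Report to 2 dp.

Mean = 0.4975; sum of squared deviations = 11.2724
s² = 11.2724 / 7 = 1.6103
s = √1.6103 = 1.27

θ* = 1.27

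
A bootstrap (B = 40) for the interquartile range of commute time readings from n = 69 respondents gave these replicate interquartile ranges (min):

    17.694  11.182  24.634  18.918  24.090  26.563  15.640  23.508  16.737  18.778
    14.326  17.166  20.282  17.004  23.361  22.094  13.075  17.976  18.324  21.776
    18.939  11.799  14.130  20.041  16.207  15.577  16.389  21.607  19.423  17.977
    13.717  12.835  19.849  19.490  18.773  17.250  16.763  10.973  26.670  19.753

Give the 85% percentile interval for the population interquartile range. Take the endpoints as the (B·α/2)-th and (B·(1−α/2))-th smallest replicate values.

Sorted replicates: 10.973, 11.182, 11.799, 12.835, 13.075, 13.717, 14.130, 14.326, 15.577, 15.640, 16.207, 16.389, 16.737, 16.763, 17.004, 17.166, 17.250, 17.694, 17.976, 17.977, 18.324, 18.773, 18.778, 18.918, 18.939, 19.423, 19.490, 19.753, 19.849, 20.041, 20.282, 21.607, 21.776, 22.094, 23.361, 23.508, 24.090, 24.634, 26.563, 26.670
α = 0.15; lower rank = 40 × 0.075 = 3; upper rank = 40 × 0.925 = 37.
The 3rd smallest replicate is 11.799; the 37th is 24.090.

(11.799, 24.090)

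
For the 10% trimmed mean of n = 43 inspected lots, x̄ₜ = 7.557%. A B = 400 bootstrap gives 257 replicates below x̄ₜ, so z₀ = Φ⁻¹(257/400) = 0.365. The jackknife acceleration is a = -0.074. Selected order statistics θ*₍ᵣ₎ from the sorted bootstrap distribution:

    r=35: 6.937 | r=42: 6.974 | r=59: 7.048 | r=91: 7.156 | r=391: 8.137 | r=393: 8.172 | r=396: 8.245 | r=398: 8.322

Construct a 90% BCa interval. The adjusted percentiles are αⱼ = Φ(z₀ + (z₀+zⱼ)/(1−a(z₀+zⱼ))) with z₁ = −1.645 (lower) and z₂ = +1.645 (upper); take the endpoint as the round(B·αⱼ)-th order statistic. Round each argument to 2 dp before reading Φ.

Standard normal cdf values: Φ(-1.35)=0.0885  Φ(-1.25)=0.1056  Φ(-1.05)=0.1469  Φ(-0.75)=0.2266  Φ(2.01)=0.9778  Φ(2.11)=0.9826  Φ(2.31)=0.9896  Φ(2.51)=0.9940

Lower: z₀ + z₁ = 0.365 + (-1.645) = -1.280; 1 − a(z₀+z₁) = 1 − (-0.074)(-1.280) = 0.9053; argument = 0.365 + (-1.280)/0.9053 = -1.0489 → -1.05.
α₁ = Φ(-1.05) = 0.1469; rank = round(400 × 0.1469) = 59; θ*₍59₎ = 7.048.
Upper: z₀ + z₂ = 2.010; 1 − a(z₀+z₂) = 1.1487; argument = 2.1147 → 2.11; α₂ = 0.9826; rank = 393; θ*₍393₎ = 8.172.

(7.048, 8.172)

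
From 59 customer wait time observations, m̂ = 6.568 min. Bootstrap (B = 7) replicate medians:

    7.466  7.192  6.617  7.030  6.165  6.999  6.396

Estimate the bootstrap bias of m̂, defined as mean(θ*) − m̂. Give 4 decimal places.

mean(θ*) = (7.466 + 7.192 + 6.617 + 7.030 + 6.165 + 6.999 + 6.396) / 7 = 6.83786
bias = 6.83786 − 6.568

bias = +0.2699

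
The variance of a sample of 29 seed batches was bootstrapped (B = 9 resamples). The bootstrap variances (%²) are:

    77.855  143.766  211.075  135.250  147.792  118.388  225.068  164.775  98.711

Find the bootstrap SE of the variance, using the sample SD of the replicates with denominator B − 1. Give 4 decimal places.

SE* = 48.2141

Bootstrap SE is the standard deviation of the 9 replicate variances.
Mean of replicates: (77.855 + 143.766 + 211.075 + 135.250 + 147.792 + 118.388 + 225.068 + 164.775 + 98.711) / 9 = 1322.68000 / 9 = 146.96444
Sum of squared deviations: (−69.10944)² + (−3.19844)² + (+64.11056)² + (−11.71444)² + (+0.82756)² + (−28.57644)² + (+78.10356)² + (+17.81056)² + (−48.25344)² = 18596.81111
Variance = 18596.81111 / 8 = 2324.60139
SE* = √2324.60139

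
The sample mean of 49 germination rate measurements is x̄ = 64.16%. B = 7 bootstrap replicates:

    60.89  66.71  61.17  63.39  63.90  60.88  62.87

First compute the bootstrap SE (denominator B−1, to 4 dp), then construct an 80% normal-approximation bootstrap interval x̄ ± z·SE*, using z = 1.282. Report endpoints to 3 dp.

Mean of replicates = 62.8300; sum of squared deviations = 26.8362; SE* = √(26.8362/6) = 2.1149
Margin = 1.282 × 2.1149 = 2.7113
Interval: 64.16 ± 2.7113

(61.449, 66.871)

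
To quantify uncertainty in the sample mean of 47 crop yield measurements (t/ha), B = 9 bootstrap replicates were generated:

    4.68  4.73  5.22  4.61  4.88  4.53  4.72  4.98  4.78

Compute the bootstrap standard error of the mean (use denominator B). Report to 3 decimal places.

SE* = 0.197

Bootstrap SE is the standard deviation of the 9 replicate means.
Mean of replicates: (4.68 + 4.73 + 5.22 + 4.61 + 4.88 + 4.53 + 4.72 + 4.98 + 4.78) / 9 = 43.1300 / 9 = 4.7922
Sum of squared deviations: (−0.1122)² + (−0.0622)² + (+0.4278)² + (−0.1822)² + (+0.0878)² + (−0.2622)² + (−0.0722)² + (+0.1878)² + (−0.0122)² = 0.3498
Variance = 0.3498 / 9 = 0.0389
SE* = √0.0389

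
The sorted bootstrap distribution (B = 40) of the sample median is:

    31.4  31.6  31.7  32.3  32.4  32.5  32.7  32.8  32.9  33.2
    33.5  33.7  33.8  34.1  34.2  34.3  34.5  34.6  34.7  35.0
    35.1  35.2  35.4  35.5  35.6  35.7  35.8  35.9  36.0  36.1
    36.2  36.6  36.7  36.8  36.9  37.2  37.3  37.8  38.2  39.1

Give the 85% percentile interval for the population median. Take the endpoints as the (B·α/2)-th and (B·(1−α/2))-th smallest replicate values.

α = 0.15; lower rank = 40 × 0.075 = 3; upper rank = 40 × 0.925 = 37.
The 3rd smallest replicate is 31.7; the 37th is 37.3.

(31.7, 37.3)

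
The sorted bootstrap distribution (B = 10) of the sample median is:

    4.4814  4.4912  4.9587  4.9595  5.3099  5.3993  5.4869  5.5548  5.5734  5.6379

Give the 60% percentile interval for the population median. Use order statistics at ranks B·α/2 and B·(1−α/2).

α = 0.40; lower rank = 10 × 0.200 = 2; upper rank = 10 × 0.800 = 8.
The 2nd smallest replicate is 4.4912; the 8th is 5.5548.

(4.4912, 5.5548)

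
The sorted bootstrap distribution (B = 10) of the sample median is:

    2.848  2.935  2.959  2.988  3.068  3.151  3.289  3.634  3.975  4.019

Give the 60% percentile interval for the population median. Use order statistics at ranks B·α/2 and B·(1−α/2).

(2.935, 3.634)

α = 0.40; lower rank = 10 × 0.200 = 2; upper rank = 10 × 0.800 = 8.
The 2nd smallest replicate is 2.935; the 8th is 3.634.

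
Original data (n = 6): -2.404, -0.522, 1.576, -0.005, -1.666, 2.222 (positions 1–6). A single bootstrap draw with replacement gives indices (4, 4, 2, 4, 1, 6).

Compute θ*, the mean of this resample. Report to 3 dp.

Resample values: -0.005, -0.005, -0.522, -0.005, -2.404, 2.222.
Mean = ((-0.005) + (-0.005) + (-0.522) + (-0.005) + (-2.404) + 2.222) / 6 = -0.7190 / 6 = -0.120

θ* = -0.120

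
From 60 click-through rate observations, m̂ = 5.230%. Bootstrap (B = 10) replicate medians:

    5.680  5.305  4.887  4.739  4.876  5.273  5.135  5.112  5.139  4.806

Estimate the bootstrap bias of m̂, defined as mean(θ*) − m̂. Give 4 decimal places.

bias = −0.1348

mean(θ*) = (5.680 + 5.305 + 4.887 + 4.739 + 4.876 + 5.273 + 5.135 + 5.112 + 5.139 + 4.806) / 10 = 5.09520
bias = 5.09520 − 5.230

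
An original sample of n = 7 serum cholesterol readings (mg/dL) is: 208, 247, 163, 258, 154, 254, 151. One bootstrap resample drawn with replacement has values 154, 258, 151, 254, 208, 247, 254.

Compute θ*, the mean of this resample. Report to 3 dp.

θ* = 218.000

Mean = (154 + 258 + 151 + 254 + 208 + 247 + 254) / 7 = 1526.0 / 7 = 218.000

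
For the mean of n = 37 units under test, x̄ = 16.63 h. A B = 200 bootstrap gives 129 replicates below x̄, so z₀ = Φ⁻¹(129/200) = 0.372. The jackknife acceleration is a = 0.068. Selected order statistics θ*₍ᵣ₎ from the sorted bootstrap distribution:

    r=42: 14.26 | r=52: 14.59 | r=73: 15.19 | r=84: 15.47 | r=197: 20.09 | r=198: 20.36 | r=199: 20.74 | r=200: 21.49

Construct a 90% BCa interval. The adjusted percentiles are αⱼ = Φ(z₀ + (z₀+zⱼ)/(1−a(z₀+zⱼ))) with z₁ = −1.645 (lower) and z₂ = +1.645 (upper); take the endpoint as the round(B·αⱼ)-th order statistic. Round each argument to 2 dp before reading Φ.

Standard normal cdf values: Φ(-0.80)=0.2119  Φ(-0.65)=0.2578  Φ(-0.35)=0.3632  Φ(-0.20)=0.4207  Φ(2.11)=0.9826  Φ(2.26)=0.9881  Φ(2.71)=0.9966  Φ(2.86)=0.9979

(14.26, 20.74)

Lower: z₀ + z₁ = 0.372 + (-1.645) = -1.273; 1 − a(z₀+z₁) = 1 − (0.068)(-1.273) = 1.0866; argument = 0.372 + (-1.273)/1.0866 = -0.7996 → -0.80.
α₁ = Φ(-0.80) = 0.2119; rank = round(200 × 0.2119) = 42; θ*₍42₎ = 14.26.
Upper: z₀ + z₂ = 2.017; 1 − a(z₀+z₂) = 0.8628; argument = 2.7096 → 2.71; α₂ = 0.9966; rank = 199; θ*₍199₎ = 20.74.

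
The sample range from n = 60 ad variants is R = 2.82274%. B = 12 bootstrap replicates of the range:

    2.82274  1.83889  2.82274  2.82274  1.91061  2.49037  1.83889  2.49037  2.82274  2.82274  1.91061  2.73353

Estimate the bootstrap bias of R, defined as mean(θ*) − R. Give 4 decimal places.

bias = −0.3788

mean(θ*) = (2.82274 + 1.83889 + 2.82274 + 2.82274 + 1.91061 + 2.49037 + 1.83889 + 2.49037 + 2.82274 + 2.82274 + 1.91061 + 2.73353) / 12 = 2.44391
bias = 2.44391 − 2.82274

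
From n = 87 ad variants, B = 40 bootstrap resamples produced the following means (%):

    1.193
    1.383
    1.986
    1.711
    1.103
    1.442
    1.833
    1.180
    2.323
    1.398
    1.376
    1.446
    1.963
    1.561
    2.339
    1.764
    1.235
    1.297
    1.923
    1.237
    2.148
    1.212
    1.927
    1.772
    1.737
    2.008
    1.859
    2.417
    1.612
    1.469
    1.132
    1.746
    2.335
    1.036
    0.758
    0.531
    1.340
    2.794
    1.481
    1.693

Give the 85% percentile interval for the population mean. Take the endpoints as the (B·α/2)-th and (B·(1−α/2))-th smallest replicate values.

(1.036, 2.335)

Sorted replicates: 0.531, 0.758, 1.036, 1.103, 1.132, 1.180, 1.193, 1.212, 1.235, 1.237, 1.297, 1.340, 1.376, 1.383, 1.398, 1.442, 1.446, 1.469, 1.481, 1.561, 1.612, 1.693, 1.711, 1.737, 1.746, 1.764, 1.772, 1.833, 1.859, 1.923, 1.927, 1.963, 1.986, 2.008, 2.148, 2.323, 2.335, 2.339, 2.417, 2.794
α = 0.15; lower rank = 40 × 0.075 = 3; upper rank = 40 × 0.925 = 37.
The 3rd smallest replicate is 1.036; the 37th is 2.335.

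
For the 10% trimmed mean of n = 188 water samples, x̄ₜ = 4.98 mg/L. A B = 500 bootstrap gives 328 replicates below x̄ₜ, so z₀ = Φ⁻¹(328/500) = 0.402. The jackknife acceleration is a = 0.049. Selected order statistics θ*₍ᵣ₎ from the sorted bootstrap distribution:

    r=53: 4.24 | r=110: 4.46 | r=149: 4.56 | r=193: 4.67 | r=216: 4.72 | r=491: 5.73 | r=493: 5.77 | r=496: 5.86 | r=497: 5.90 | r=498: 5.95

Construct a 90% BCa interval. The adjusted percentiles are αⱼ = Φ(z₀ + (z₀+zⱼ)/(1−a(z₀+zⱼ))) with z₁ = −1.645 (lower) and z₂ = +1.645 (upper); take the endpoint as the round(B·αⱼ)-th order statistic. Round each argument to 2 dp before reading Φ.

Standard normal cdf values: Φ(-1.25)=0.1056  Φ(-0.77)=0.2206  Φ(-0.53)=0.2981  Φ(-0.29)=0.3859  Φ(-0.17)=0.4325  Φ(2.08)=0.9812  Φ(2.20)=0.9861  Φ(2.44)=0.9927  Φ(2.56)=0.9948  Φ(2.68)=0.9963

Lower: z₀ + z₁ = 0.402 + (-1.645) = -1.243; 1 − a(z₀+z₁) = 1 − (0.049)(-1.243) = 1.0609; argument = 0.402 + (-1.243)/1.0609 = -0.7696 → -0.77.
α₁ = Φ(-0.77) = 0.2206; rank = round(500 × 0.2206) = 110; θ*₍110₎ = 4.46.
Upper: z₀ + z₂ = 2.047; 1 − a(z₀+z₂) = 0.8997; argument = 2.6772 → 2.68; α₂ = 0.9963; rank = 498; θ*₍498₎ = 5.95.

(4.46, 5.95)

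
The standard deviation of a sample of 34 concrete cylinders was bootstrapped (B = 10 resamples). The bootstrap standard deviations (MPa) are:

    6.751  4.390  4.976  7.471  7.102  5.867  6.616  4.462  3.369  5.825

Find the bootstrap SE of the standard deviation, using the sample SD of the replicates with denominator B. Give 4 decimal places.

Bootstrap SE is the standard deviation of the 10 replicate standard deviations.
Mean of replicates: (6.751 + 4.390 + 4.976 + 7.471 + 7.102 + 5.867 + 6.616 + 4.462 + 3.369 + 5.825) / 10 = 56.82900 / 10 = 5.68290
Sum of squared deviations: (+1.06810)² + (−1.29290)² + (−0.70690)² + (+1.78810)² + (+1.41910)² + (+0.18410)² + (+0.93310)² + (−1.22090)² + (−2.31390)² + (+0.14210)² = 16.29277
Variance = 16.29277 / 10 = 1.62928
SE* = √1.62928

SE* = 1.2764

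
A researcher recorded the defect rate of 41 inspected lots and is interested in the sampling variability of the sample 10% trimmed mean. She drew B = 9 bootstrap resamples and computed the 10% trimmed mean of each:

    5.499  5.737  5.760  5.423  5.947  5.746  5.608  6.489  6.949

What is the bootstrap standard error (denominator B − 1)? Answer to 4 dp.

Bootstrap SE is the standard deviation of the 9 replicate 10% trimmed means.
Mean of replicates: (5.499 + 5.737 + 5.760 + 5.423 + 5.947 + 5.746 + 5.608 + 6.489 + 6.949) / 9 = 53.15800 / 9 = 5.90644
Sum of squared deviations: (−0.40744)² + (−0.16944)² + (−0.14644)² + (−0.48344)² + (+0.04056)² + (−0.16044)² + (−0.29844)² + (+0.58256)² + (+1.04256)² = 1.99264
Variance = 1.99264 / 8 = 0.24908
SE* = √0.24908

SE* = 0.4991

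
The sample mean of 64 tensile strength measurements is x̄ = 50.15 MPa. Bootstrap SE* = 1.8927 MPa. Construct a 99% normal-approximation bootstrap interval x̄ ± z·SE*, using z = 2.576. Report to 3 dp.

Margin = 2.576 × 1.8927 = 4.8756
Interval: 50.15 ± 4.8756

(45.274, 55.026)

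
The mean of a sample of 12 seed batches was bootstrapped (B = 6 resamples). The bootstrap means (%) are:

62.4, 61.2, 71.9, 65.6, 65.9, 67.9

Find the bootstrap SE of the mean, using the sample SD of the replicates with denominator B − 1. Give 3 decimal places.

Bootstrap SE is the standard deviation of the 6 replicate means.
Mean of replicates: (62.4 + 61.2 + 71.9 + 65.6 + 65.9 + 67.9) / 6 = 394.9000 / 6 = 65.8167
Sum of squared deviations: (−3.4167)² + (−4.6167)² + (+6.0833)² + (−0.2167)² + (+0.0833)² + (+2.0833)² = 74.3883
Variance = 74.3883 / 5 = 14.8777
SE* = √14.8777

SE* = 3.857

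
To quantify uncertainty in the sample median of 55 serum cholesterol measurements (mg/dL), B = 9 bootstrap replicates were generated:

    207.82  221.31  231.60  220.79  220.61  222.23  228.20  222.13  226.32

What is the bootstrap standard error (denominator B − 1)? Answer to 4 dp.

SE* = 6.6452

Bootstrap SE is the standard deviation of the 9 replicate medians.
Mean of replicates: (207.82 + 221.31 + 231.60 + 220.79 + 220.61 + 222.23 + 228.20 + 222.13 + 226.32) / 9 = 2001.01000 / 9 = 222.33444
Sum of squared deviations: (−14.51444)² + (−1.02444)² + (+9.26556)² + (−1.54444)² + (−1.72444)² + (−0.10444)² + (+5.86556)² + (−0.20444)² + (+3.98556)² = 353.27022
Variance = 353.27022 / 8 = 44.15878
SE* = √44.15878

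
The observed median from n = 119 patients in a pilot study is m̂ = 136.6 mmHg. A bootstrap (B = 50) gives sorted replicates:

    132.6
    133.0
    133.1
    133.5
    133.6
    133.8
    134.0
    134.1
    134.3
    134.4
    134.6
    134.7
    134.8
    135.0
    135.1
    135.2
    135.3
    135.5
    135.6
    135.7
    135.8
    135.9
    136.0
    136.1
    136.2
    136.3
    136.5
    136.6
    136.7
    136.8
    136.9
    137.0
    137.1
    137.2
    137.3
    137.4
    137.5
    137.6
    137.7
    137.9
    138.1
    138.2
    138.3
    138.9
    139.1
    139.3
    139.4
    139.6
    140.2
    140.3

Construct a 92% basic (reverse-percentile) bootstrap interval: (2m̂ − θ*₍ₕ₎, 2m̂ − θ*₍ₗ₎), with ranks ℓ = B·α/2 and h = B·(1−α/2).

Percentile endpoints at ranks 2 and 48: θ*₍2₎ = 133.0, θ*₍48₎ = 139.6.
Basic interval reflects these around m̂:
  lower = 2 × 136.6 − 139.6 = 133.6
  upper = 2 × 136.6 − 133.0 = 140.2

(133.6, 140.2)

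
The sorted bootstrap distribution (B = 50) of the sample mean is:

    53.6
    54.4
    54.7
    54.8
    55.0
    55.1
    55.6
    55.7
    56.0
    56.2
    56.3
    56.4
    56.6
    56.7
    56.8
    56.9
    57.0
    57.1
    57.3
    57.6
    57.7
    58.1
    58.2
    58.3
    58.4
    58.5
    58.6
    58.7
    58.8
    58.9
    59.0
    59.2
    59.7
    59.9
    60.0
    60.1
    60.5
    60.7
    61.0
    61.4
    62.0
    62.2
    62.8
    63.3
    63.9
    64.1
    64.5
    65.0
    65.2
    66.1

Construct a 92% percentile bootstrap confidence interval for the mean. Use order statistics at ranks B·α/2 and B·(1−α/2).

α = 0.08; lower rank = 50 × 0.040 = 2; upper rank = 50 × 0.960 = 48.
The 2nd smallest replicate is 54.4; the 48th is 65.0.

(54.4, 65.0)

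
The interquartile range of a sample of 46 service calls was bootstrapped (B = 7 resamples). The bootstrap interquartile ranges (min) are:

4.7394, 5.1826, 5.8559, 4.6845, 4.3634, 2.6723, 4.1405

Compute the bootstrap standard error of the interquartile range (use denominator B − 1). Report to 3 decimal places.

SE* = 0.990

Bootstrap SE is the standard deviation of the 7 replicate interquartile ranges.
Mean of replicates: (4.7394 + 5.1826 + 5.8559 + 4.6845 + 4.3634 + 2.6723 + 4.1405) / 7 = 31.63860 / 7 = 4.51980
Sum of squared deviations: (+0.21960)² + (+0.66280)² + (+1.33610)² + (+0.16470)² + (−0.15640)² + (−1.84750)² + (−0.37930)² = 5.88140
Variance = 5.88140 / 6 = 0.98023
SE* = √0.98023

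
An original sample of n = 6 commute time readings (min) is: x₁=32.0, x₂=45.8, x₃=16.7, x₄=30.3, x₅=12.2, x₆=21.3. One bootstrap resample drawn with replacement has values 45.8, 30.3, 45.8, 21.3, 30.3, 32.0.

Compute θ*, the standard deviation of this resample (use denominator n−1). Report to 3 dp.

Mean = 34.2500; sum of squared deviations = 470.7750
s² = 470.7750 / 5 = 94.1550
s = √94.1550 = 9.703

θ* = 9.703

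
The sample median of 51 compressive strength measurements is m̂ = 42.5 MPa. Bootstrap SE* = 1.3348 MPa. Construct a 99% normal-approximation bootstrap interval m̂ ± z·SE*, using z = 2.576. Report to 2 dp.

(39.06, 45.94)

Margin = 2.576 × 1.3348 = 3.438
Interval: 42.5 ± 3.438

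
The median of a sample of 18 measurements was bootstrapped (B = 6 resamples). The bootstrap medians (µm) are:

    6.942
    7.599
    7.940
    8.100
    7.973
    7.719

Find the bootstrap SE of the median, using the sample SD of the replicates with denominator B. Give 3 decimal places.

SE* = 0.382

Bootstrap SE is the standard deviation of the 6 replicate medians.
Mean of replicates: (6.942 + 7.599 + 7.940 + 8.100 + 7.973 + 7.719) / 6 = 46.2730 / 6 = 7.7122
Sum of squared deviations: (−0.7702)² + (−0.1132)² + (+0.2278)² + (+0.3878)² + (+0.2608)² + (+0.0068)² = 0.8764
Variance = 0.8764 / 6 = 0.1461
SE* = √0.1461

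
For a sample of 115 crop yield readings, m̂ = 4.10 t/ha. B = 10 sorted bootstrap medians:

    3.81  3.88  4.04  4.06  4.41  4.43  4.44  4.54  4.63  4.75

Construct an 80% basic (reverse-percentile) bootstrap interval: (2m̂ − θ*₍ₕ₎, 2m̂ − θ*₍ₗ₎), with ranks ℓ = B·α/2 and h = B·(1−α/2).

Percentile endpoints at ranks 1 and 9: θ*₍1₎ = 3.81, θ*₍9₎ = 4.63.
Basic interval reflects these around m̂:
  lower = 2 × 4.10 − 4.63 = 3.57
  upper = 2 × 4.10 − 3.81 = 4.39

(3.57, 4.39)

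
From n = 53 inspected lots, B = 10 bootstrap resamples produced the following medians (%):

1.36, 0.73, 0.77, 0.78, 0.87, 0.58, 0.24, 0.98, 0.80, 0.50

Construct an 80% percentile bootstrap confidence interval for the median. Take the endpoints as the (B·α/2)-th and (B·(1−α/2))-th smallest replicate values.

(0.24, 0.98)

Sorted replicates: 0.24, 0.50, 0.58, 0.73, 0.77, 0.78, 0.80, 0.87, 0.98, 1.36
α = 0.20; lower rank = 10 × 0.100 = 1; upper rank = 10 × 0.900 = 9.
The 1st smallest replicate is 0.24; the 9th is 0.98.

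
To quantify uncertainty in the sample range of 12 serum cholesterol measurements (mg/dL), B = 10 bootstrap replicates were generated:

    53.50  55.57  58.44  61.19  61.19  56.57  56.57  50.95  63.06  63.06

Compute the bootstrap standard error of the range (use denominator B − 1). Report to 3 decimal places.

Bootstrap SE is the standard deviation of the 10 replicate ranges.
Mean of replicates: (53.50 + 55.57 + 58.44 + 61.19 + 61.19 + 56.57 + 56.57 + 50.95 + 63.06 + 63.06) / 10 = 580.1000 / 10 = 58.0100
Sum of squared deviations: (−4.5100)² + (−2.4400)² + (+0.4300)² + (+3.1800)² + (+3.1800)² + (−1.4400)² + (−1.4400)² + (−7.0600)² + (+5.0500)² + (+5.0500)² = 151.6992
Variance = 151.6992 / 9 = 16.8555
SE* = √16.8555

SE* = 4.106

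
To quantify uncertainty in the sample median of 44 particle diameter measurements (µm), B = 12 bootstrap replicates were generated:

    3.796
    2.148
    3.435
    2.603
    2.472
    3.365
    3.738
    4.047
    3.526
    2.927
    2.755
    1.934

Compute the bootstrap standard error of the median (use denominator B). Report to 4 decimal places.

Bootstrap SE is the standard deviation of the 12 replicate medians.
Mean of replicates: (3.796 + 2.148 + 3.435 + 2.603 + 2.472 + 3.365 + 3.738 + 4.047 + 3.526 + 2.927 + 2.755 + 1.934) / 12 = 36.74600 / 12 = 3.06217
Sum of squared deviations: (+0.73383)² + (−0.91417)² + (+0.37283)² + (−0.45917)² + (−0.59017)² + (+0.30283)² + (+0.67583)² + (+0.98483)² + (+0.46383)² + (−0.13517)² + (−0.30717)² + (−1.12817)² = 5.19123
Variance = 5.19123 / 12 = 0.43260
SE* = √0.43260

SE* = 0.6577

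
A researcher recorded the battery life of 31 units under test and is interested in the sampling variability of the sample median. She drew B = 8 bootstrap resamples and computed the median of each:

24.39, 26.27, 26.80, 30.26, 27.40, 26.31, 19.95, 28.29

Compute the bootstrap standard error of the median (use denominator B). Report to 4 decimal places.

Bootstrap SE is the standard deviation of the 8 replicate medians.
Mean of replicates: (24.39 + 26.27 + 26.80 + 30.26 + 27.40 + 26.31 + 19.95 + 28.29) / 8 = 209.67000 / 8 = 26.20875
Sum of squared deviations: (−1.81875)² + (+0.06125)² + (+0.59125)² + (+4.05125)² + (+1.19125)² + (+0.10125)² + (−6.25875)² + (+2.08125)² = 65.00669
Variance = 65.00669 / 8 = 8.12584
SE* = √8.12584

SE* = 2.8506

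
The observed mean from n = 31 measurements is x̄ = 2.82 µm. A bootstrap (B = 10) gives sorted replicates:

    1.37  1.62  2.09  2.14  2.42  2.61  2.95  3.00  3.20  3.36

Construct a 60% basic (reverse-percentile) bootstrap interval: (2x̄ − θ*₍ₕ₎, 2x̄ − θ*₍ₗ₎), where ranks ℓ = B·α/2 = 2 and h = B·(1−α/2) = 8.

(2.64, 4.02)

Percentile endpoints at ranks 2 and 8: θ*₍2₎ = 1.62, θ*₍8₎ = 3.00.
Basic interval reflects these around x̄:
  lower = 2 × 2.82 − 3.00 = 2.64
  upper = 2 × 2.82 − 1.62 = 4.02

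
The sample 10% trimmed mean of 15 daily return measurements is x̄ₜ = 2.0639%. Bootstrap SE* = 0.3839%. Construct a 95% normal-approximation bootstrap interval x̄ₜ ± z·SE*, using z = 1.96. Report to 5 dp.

Margin = 1.96 × 0.3839 = 0.752444
Interval: 2.0639 ± 0.752444

(1.31146, 2.81634)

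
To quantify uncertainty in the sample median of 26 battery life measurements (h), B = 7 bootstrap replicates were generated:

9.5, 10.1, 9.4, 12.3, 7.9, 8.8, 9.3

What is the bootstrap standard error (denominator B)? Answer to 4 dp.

Bootstrap SE is the standard deviation of the 7 replicate medians.
Mean of replicates: (9.5 + 10.1 + 9.4 + 12.3 + 7.9 + 8.8 + 9.3) / 7 = 67.30000 / 7 = 9.61429
Sum of squared deviations: (−0.11429)² + (+0.48571)² + (−0.21429)² + (+2.68571)² + (−1.71429)² + (−0.81429)² + (−0.31429)² = 11.20857
Variance = 11.20857 / 7 = 1.60122
SE* = √1.60122

SE* = 1.2654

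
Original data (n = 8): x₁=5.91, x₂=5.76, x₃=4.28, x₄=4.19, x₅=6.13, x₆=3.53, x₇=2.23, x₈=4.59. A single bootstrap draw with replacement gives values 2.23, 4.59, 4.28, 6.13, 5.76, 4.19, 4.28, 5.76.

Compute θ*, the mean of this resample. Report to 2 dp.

θ* = 4.65

Mean = (2.23 + 4.59 + 4.28 + 6.13 + 5.76 + 4.19 + 4.28 + 5.76) / 8 = 37.220 / 8 = 4.65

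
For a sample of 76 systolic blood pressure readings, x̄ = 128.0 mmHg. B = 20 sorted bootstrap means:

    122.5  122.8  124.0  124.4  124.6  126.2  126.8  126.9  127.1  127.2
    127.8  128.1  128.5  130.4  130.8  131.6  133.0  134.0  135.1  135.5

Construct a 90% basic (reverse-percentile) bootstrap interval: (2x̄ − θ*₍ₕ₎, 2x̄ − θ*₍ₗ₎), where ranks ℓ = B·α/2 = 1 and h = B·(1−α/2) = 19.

Percentile endpoints at ranks 1 and 19: θ*₍1₎ = 122.5, θ*₍19₎ = 135.1.
Basic interval reflects these around x̄:
  lower = 2 × 128.0 − 135.1 = 120.9
  upper = 2 × 128.0 − 122.5 = 133.5

(120.9, 133.5)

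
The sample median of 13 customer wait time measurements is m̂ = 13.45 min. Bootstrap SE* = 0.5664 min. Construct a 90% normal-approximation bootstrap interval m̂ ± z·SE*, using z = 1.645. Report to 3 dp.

Margin = 1.645 × 0.5664 = 0.9317
Interval: 13.45 ± 0.9317

(12.518, 14.382)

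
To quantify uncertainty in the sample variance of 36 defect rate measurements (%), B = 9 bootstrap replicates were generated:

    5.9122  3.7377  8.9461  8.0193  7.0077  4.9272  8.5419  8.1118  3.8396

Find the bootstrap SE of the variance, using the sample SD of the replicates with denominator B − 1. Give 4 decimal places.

Bootstrap SE is the standard deviation of the 9 replicate variances.
Mean of replicates: (5.9122 + 3.7377 + 8.9461 + 8.0193 + 7.0077 + 4.9272 + 8.5419 + 8.1118 + 3.8396) / 9 = 59.04350 / 9 = 6.56039
Sum of squared deviations: (−0.64819)² + (−2.82269)² + (+2.38571)² + (+1.45891)² + (+0.44731)² + (−1.63319)² + (+1.98151)² + (+1.55141)² + (−2.72079)² = 32.81111
Variance = 32.81111 / 8 = 4.10139
SE* = √4.10139

SE* = 2.0252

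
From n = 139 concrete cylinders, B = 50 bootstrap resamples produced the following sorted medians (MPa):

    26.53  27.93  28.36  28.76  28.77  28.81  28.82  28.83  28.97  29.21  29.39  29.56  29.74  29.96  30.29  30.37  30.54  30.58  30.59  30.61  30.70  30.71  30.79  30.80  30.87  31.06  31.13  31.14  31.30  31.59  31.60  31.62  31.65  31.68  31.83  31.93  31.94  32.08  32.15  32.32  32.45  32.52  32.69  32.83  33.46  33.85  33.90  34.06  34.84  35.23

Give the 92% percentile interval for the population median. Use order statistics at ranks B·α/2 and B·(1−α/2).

(27.93, 34.06)

α = 0.08; lower rank = 50 × 0.040 = 2; upper rank = 50 × 0.960 = 48.
The 2nd smallest replicate is 27.93; the 48th is 34.06.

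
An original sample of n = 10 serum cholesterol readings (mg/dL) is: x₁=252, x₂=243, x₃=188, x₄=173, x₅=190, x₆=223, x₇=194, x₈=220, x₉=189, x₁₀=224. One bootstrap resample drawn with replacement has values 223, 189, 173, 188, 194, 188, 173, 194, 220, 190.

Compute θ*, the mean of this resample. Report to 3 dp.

Mean = (223 + 189 + 173 + 188 + 194 + 188 + 173 + 194 + 220 + 190) / 10 = 1932.0 / 10 = 193.200

θ* = 193.200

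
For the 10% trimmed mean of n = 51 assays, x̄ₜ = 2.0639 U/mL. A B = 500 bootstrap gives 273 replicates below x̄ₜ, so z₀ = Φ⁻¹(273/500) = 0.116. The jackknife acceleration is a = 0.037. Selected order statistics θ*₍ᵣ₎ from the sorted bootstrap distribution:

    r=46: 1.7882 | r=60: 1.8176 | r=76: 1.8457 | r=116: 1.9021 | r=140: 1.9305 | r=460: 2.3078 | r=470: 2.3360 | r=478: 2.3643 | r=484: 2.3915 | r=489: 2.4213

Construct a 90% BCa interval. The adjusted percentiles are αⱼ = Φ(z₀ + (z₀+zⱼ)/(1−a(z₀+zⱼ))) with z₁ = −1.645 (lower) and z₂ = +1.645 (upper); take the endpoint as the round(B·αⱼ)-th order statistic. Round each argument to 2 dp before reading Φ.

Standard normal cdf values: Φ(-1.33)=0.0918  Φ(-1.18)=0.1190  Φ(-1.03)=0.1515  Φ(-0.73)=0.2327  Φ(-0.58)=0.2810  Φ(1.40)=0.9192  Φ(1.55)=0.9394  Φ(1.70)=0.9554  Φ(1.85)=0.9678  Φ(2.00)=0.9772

Lower: z₀ + z₁ = 0.116 + (-1.645) = -1.529; 1 − a(z₀+z₁) = 1 − (0.037)(-1.529) = 1.0566; argument = 0.116 + (-1.529)/1.0566 = -1.3311 → -1.33.
α₁ = Φ(-1.33) = 0.0918; rank = round(500 × 0.0918) = 46; θ*₍46₎ = 1.7882.
Upper: z₀ + z₂ = 1.761; 1 − a(z₀+z₂) = 0.9348; argument = 1.9997 → 2.00; α₂ = 0.9772; rank = 489; θ*₍489₎ = 2.4213.

(1.7882, 2.4213)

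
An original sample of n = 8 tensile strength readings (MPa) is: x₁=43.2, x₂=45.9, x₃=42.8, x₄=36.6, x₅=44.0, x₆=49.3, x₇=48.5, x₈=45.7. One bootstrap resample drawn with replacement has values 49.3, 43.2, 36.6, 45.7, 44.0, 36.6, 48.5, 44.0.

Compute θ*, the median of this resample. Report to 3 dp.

Sorted: 36.6, 36.6, 43.2, 44.0, 44.0, 45.7, 48.5, 49.3
Median = average of the two middle values = 44.000

θ* = 44.000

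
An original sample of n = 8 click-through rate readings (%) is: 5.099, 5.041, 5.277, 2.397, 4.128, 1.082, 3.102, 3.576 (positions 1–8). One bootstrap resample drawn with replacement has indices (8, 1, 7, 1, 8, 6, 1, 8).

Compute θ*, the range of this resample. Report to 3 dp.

θ* = 4.017

Resample values: 3.576, 5.099, 3.102, 5.099, 3.576, 1.082, 5.099, 3.576.
Range = 5.099 − 1.082 = 4.017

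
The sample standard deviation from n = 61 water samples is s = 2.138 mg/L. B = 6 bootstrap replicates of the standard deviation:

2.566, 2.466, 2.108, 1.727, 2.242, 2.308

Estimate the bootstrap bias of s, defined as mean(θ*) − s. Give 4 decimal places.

bias = +0.0982

mean(θ*) = (2.566 + 2.466 + 2.108 + 1.727 + 2.242 + 2.308) / 6 = 2.23617
bias = 2.23617 − 2.138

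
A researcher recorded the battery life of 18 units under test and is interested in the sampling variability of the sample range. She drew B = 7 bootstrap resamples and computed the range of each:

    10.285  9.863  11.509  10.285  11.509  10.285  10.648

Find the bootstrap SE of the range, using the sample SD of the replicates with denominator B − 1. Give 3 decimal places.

SE* = 0.644

Bootstrap SE is the standard deviation of the 7 replicate ranges.
Mean of replicates: (10.285 + 9.863 + 11.509 + 10.285 + 11.509 + 10.285 + 10.648) / 7 = 74.3840 / 7 = 10.6263
Sum of squared deviations: (−0.3413)² + (−0.7633)² + (+0.8827)² + (−0.3413)² + (+0.8827)² + (−0.3413)² + (+0.0217)² = 2.4909
Variance = 2.4909 / 6 = 0.4151
SE* = √0.4151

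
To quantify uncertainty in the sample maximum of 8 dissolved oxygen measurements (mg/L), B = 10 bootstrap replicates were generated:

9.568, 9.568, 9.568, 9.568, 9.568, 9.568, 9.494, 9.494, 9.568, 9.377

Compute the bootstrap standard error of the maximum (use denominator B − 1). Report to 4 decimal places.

Bootstrap SE is the standard deviation of the 10 replicate maximums.
Mean of replicates: (9.568 + 9.568 + 9.568 + 9.568 + 9.568 + 9.568 + 9.494 + 9.494 + 9.568 + 9.377) / 10 = 95.34100 / 10 = 9.53410
Sum of squared deviations: (+0.03390)² + (+0.03390)² + (+0.03390)² + (+0.03390)² + (+0.03390)² + (+0.03390)² + (−0.04010)² + (−0.04010)² + (+0.03390)² + (−0.15710)² = 0.03594
Variance = 0.03594 / 9 = 0.00399
SE* = √0.00399

SE* = 0.0632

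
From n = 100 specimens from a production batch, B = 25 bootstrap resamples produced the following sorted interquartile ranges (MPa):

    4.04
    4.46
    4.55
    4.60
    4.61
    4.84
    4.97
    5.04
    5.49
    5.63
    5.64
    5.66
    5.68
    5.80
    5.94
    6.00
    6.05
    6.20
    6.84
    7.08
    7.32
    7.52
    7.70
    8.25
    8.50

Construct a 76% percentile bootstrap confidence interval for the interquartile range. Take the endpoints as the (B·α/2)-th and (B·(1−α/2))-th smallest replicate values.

(4.55, 7.52)

α = 0.24; lower rank = 25 × 0.120 = 3; upper rank = 25 × 0.880 = 22.
The 3rd smallest replicate is 4.55; the 22nd is 7.52.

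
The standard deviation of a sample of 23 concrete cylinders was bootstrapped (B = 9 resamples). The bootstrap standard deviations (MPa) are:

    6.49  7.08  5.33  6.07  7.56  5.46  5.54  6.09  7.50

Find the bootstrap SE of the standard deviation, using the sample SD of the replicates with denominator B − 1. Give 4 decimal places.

Bootstrap SE is the standard deviation of the 9 replicate standard deviations.
Mean of replicates: (6.49 + 7.08 + 5.33 + 6.07 + 7.56 + 5.46 + 5.54 + 6.09 + 7.50) / 9 = 57.12000 / 9 = 6.34667
Sum of squared deviations: (+0.14333)² + (+0.73333)² + (−1.01667)² + (−0.27667)² + (+1.21333)² + (−0.88667)² + (−0.80667)² + (−0.25667)² + (+1.15333)² = 5.97360
Variance = 5.97360 / 8 = 0.74670
SE* = √0.74670

SE* = 0.8641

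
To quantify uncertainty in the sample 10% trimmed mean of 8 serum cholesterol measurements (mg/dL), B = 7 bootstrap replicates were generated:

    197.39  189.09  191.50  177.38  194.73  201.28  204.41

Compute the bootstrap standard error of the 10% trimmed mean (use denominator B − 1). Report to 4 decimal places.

Bootstrap SE is the standard deviation of the 7 replicate 10% trimmed means.
Mean of replicates: (197.39 + 189.09 + 191.50 + 177.38 + 194.73 + 201.28 + 204.41) / 7 = 1355.78000 / 7 = 193.68286
Sum of squared deviations: (+3.70714)² + (−4.59286)² + (−2.18286)² + (−16.30286)² + (+1.04714)² + (+7.59714)² + (+10.72714)² = 479.26994
Variance = 479.26994 / 6 = 79.87832
SE* = √79.87832

SE* = 8.9375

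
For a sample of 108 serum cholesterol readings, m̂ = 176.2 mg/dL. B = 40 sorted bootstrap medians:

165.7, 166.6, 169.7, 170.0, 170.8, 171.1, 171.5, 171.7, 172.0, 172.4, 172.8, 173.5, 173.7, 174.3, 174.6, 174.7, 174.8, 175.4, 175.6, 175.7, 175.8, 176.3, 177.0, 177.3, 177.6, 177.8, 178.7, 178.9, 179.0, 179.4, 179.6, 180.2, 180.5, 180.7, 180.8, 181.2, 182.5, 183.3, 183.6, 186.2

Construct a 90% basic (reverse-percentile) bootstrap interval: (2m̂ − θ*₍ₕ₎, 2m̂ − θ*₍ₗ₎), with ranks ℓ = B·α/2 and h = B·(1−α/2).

(169.1, 185.8)

Percentile endpoints at ranks 2 and 38: θ*₍2₎ = 166.6, θ*₍38₎ = 183.3.
Basic interval reflects these around m̂:
  lower = 2 × 176.2 − 183.3 = 169.1
  upper = 2 × 176.2 − 166.6 = 185.8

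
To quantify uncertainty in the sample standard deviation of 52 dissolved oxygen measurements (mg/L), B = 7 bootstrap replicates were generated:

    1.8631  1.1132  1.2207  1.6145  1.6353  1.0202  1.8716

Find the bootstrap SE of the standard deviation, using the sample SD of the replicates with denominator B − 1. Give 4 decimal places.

Bootstrap SE is the standard deviation of the 7 replicate standard deviations.
Mean of replicates: (1.8631 + 1.1132 + 1.2207 + 1.6145 + 1.6353 + 1.0202 + 1.8716) / 7 = 10.33860 / 7 = 1.47694
Sum of squared deviations: (+0.38616)² + (−0.36374)² + (−0.25624)² + (+0.13756)² + (+0.15836)² + (−0.45674)² + (+0.39466)² = 0.75545
Variance = 0.75545 / 6 = 0.12591
SE* = √0.12591

SE* = 0.3548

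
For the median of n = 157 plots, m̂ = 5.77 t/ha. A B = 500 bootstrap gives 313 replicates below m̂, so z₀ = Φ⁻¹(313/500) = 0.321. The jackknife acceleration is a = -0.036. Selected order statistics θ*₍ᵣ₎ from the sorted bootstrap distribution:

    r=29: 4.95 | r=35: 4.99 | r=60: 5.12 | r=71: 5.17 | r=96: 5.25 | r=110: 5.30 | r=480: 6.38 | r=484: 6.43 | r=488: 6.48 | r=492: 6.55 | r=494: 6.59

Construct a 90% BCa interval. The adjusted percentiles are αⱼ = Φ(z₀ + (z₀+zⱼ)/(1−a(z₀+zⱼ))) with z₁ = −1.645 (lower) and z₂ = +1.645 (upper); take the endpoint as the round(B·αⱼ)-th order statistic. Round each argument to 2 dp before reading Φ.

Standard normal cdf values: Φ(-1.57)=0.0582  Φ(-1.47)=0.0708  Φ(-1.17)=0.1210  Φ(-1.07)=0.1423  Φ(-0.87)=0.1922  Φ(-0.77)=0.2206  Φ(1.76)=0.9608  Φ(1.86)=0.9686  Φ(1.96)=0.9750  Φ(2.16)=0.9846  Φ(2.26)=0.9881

(5.17, 6.55)

Lower: z₀ + z₁ = 0.321 + (-1.645) = -1.324; 1 − a(z₀+z₁) = 1 − (-0.036)(-1.324) = 0.9523; argument = 0.321 + (-1.324)/0.9523 = -1.0693 → -1.07.
α₁ = Φ(-1.07) = 0.1423; rank = round(500 × 0.1423) = 71; θ*₍71₎ = 5.17.
Upper: z₀ + z₂ = 1.966; 1 − a(z₀+z₂) = 1.0708; argument = 2.1571 → 2.16; α₂ = 0.9846; rank = 492; θ*₍492₎ = 6.55.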